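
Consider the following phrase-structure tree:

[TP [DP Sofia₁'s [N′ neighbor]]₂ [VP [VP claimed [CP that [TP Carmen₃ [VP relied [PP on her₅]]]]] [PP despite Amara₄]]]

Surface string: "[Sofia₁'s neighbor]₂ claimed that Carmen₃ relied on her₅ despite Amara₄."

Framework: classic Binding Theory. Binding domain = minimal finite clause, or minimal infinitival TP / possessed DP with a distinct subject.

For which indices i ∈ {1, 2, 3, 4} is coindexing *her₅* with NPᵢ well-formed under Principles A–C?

*her* is a pronoun, so Principle B applies: it must be free in its binding domain.
Binding domain of *her₅*: the embedded TP, whose subject is Carmen₃.
*Sofia₁* and the pronoun do not c-command one another → neither Principle B nor Principle C is at stake; coindexation permitted.
*[Sofia₁'s neighbor]₂* c-commands the pronoun but from outside its binding domain, and is not c-commanded by it → coindexation permitted.
*Carmen₃* c-commands the pronoun within its binding domain → coindexation would violate Principle B.
*Amara₄* and the pronoun do not c-command one another → neither Principle B nor Principle C is at stake; coindexation permitted.

{1, 2, 4}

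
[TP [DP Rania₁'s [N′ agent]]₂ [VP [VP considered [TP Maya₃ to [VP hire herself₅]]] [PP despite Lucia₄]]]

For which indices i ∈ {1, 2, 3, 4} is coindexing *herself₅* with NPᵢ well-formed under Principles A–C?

*herself* is an anaphor, so Principle A applies: it must be bound in its binding domain.
Binding domain of *herself₅*: the embedded TP, whose subject is Maya₃.
*Rania₁* does not c-command the anaphor → cannot bind it.
*[Rania₁'s agent]₂* c-commands the anaphor but is outside its binding domain → cannot satisfy Principle A.
*Maya₃* c-commands the anaphor within its binding domain → licit binder.
*Lucia₄* does not c-command the anaphor → cannot bind it.

{3}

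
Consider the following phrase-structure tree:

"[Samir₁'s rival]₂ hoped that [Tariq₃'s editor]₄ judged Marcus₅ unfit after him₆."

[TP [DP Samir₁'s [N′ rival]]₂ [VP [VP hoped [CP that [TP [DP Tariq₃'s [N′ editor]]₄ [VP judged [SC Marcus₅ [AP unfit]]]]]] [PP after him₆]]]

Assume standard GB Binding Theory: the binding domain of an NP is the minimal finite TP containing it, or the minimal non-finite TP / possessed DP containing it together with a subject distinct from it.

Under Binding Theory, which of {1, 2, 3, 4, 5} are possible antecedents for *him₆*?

*him* is a pronoun, so Principle B applies: it must be free in its binding domain.
Binding domain of *him₆*: the matrix TP, whose subject is [Samir₁'s rival]₂.
*Samir₁* and the pronoun do not c-command one another → neither Principle B nor Principle C is at stake; coindexation permitted.
*[Samir₁'s rival]₂* c-commands the pronoun within its binding domain → coindexation would violate Principle B.
*Tariq₃* and the pronoun do not c-command one another → neither Principle B nor Principle C is at stake; coindexation permitted.
*[Tariq₃'s editor]₄* and the pronoun do not c-command one another → neither Principle B nor Principle C is at stake; coindexation permitted.
*Marcus₅* and the pronoun do not c-command one another → neither Principle B nor Principle C is at stake; coindexation permitted.

{1, 3, 4, 5}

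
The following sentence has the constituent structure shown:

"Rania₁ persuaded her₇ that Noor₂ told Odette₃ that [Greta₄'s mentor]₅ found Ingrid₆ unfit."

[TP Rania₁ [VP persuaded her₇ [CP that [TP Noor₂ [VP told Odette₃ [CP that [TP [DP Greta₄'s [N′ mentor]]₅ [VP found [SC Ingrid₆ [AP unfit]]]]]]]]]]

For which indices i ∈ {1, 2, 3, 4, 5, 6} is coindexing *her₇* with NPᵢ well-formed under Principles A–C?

none

*her* is a pronoun, so Principle B applies: it must be free in its binding domain.
Binding domain of *her₇*: the matrix TP, whose subject is Rania₁.
*Rania₁* c-commands the pronoun within its binding domain → coindexation would violate Principle B.
*Noor₂*: the pronoun c-commands this R-expression → coindexation would violate Principle C on *Noor₂*.
*Odette₃*: the pronoun c-commands this R-expression → coindexation would violate Principle C on *Odette₃*.
*Greta₄*: the pronoun c-commands this R-expression → coindexation would violate Principle C on *Greta₄*.
*[Greta₄'s mentor]₅*: the pronoun c-commands this R-expression → coindexation would violate Principle C on *[Greta₄'s mentor]₅*.
*Ingrid₆*: the pronoun c-commands this R-expression → coindexation would violate Principle C on *Ingrid₆*.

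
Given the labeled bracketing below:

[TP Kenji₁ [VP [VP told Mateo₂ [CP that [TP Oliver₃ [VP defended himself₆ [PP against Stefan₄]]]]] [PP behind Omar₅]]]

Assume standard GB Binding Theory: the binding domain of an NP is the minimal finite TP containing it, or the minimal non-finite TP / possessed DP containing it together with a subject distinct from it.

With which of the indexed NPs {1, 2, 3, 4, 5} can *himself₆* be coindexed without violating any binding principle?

*himself* is an anaphor, so Principle A applies: it must be bound in its binding domain.
Binding domain of *himself₆*: the embedded TP, whose subject is Oliver₃.
*Kenji₁* c-commands the anaphor but is outside its binding domain → cannot satisfy Principle A.
*Mateo₂* c-commands the anaphor but is outside its binding domain → cannot satisfy Principle A.
*Oliver₃* c-commands the anaphor within its binding domain → licit binder.
*Stefan₄* does not c-command the anaphor → cannot bind it.
*Omar₅* does not c-command the anaphor → cannot bind it.

{3}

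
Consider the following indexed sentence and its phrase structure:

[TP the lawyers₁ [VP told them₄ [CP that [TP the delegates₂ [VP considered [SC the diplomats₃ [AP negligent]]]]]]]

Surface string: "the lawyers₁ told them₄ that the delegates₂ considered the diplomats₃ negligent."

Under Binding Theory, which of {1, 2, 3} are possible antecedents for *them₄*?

*them* is a pronoun, so Principle B applies: it must be free in its binding domain.
Binding domain of *them₄*: the matrix TP, whose subject is the lawyers₁.
*the lawyers₁* c-commands the pronoun within its binding domain → coindexation would violate Principle B.
*the delegates₂*: the pronoun c-commands this R-expression → coindexation would violate Principle C on *the delegates₂*.
*the diplomats₃*: the pronoun c-commands this R-expression → coindexation would violate Principle C on *the diplomats₃*.

none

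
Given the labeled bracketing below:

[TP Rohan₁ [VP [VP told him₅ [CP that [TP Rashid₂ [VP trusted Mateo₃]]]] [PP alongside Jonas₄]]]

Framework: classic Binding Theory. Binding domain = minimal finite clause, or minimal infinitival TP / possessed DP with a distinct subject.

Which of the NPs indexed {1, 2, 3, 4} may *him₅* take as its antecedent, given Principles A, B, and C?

{4}

*him* is a pronoun, so Principle B applies: it must be free in its binding domain.
Binding domain of *him₅*: the matrix TP, whose subject is Rohan₁.
*Rohan₁* c-commands the pronoun within its binding domain → coindexation would violate Principle B.
*Rashid₂*: the pronoun c-commands this R-expression → coindexation would violate Principle C on *Rashid₂*.
*Mateo₃*: the pronoun c-commands this R-expression → coindexation would violate Principle C on *Mateo₃*.
*Jonas₄* and the pronoun do not c-command one another → neither Principle B nor Principle C is at stake; coindexation permitted.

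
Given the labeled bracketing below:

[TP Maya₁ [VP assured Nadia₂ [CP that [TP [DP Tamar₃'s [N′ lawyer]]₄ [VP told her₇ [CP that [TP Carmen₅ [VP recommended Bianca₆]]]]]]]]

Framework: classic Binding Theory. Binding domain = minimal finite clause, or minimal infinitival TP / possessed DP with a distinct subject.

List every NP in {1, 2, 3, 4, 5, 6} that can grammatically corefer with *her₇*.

*her* is a pronoun, so Principle B applies: it must be free in its binding domain.
Binding domain of *her₇*: the embedded TP, whose subject is [Tamar₃'s lawyer]₄.
*Maya₁* c-commands the pronoun but from outside its binding domain, and is not c-commanded by it → coindexation permitted.
*Nadia₂* c-commands the pronoun but from outside its binding domain, and is not c-commanded by it → coindexation permitted.
*Tamar₃* and the pronoun do not c-command one another → neither Principle B nor Principle C is at stake; coindexation permitted.
*[Tamar₃'s lawyer]₄* c-commands the pronoun within its binding domain → coindexation would violate Principle B.
*Carmen₅*: the pronoun c-commands this R-expression → coindexation would violate Principle C on *Carmen₅*.
*Bianca₆*: the pronoun c-commands this R-expression → coindexation would violate Principle C on *Bianca₆*.

{1, 2, 3}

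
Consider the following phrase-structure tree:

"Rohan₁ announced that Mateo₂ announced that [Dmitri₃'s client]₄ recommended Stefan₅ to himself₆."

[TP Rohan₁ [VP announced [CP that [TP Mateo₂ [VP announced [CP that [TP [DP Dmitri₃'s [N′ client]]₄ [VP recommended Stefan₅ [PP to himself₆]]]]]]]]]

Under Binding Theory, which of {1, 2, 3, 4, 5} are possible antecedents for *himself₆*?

{4, 5}

*himself* is an anaphor, so Principle A applies: it must be bound in its binding domain.
Binding domain of *himself₆*: the embedded TP, whose subject is [Dmitri₃'s client]₄.
*Rohan₁* c-commands the anaphor but is outside its binding domain → cannot satisfy Principle A.
*Mateo₂* c-commands the anaphor but is outside its binding domain → cannot satisfy Principle A.
*Dmitri₃* does not c-command the anaphor → cannot bind it.
*[Dmitri₃'s client]₄* c-commands the anaphor within its binding domain → licit binder.
*Stefan₅* c-commands the anaphor within its binding domain → licit binder.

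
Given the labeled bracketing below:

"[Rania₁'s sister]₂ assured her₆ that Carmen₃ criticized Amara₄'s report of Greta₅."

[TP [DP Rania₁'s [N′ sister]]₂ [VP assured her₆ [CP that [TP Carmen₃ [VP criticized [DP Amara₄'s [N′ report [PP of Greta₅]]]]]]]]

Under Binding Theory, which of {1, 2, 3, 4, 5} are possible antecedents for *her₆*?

{1}

*her* is a pronoun, so Principle B applies: it must be free in its binding domain.
Binding domain of *her₆*: the matrix TP, whose subject is [Rania₁'s sister]₂.
*Rania₁* and the pronoun do not c-command one another → neither Principle B nor Principle C is at stake; coindexation permitted.
*[Rania₁'s sister]₂* c-commands the pronoun within its binding domain → coindexation would violate Principle B.
*Carmen₃*: the pronoun c-commands this R-expression → coindexation would violate Principle C on *Carmen₃*.
*Amara₄*: the pronoun c-commands this R-expression → coindexation would violate Principle C on *Amara₄*.
*Greta₅*: the pronoun c-commands this R-expression → coindexation would violate Principle C on *Greta₅*.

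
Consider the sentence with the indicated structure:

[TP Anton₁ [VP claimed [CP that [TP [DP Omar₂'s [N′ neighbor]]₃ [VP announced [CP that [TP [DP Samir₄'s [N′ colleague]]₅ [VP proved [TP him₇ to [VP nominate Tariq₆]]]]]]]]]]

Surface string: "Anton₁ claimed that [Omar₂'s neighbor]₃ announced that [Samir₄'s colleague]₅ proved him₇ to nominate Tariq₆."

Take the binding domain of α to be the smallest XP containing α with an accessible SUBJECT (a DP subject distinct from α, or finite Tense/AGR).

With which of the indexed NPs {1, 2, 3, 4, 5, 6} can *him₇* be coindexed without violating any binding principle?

*him* is a pronoun, so Principle B applies: it must be free in its binding domain.
Binding domain of *him₇*: the embedded TP, whose subject is [Samir₄'s colleague]₅.
*Anton₁* c-commands the pronoun but from outside its binding domain, and is not c-commanded by it → coindexation permitted.
*Omar₂* and the pronoun do not c-command one another → neither Principle B nor Principle C is at stake; coindexation permitted.
*[Omar₂'s neighbor]₃* c-commands the pronoun but from outside its binding domain, and is not c-commanded by it → coindexation permitted.
*Samir₄* and the pronoun do not c-command one another → neither Principle B nor Principle C is at stake; coindexation permitted.
*[Samir₄'s colleague]₅* c-commands the pronoun within its binding domain → coindexation would violate Principle B.
*Tariq₆*: the pronoun c-commands this R-expression → coindexation would violate Principle C on *Tariq₆*.

{1, 2, 3, 4}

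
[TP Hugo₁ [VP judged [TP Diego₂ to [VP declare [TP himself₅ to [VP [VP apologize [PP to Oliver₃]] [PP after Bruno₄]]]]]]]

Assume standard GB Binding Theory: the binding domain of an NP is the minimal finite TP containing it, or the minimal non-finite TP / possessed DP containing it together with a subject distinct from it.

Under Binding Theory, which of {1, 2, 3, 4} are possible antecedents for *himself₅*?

{2}

*himself* is an anaphor, so Principle A applies: it must be bound in its binding domain.
Binding domain of *himself₅*: the embedded TP, whose subject is Diego₂.
*Hugo₁* c-commands the anaphor but is outside its binding domain → cannot satisfy Principle A.
*Diego₂* c-commands the anaphor within its binding domain → licit binder.
*Oliver₃* does not c-command the anaphor → cannot bind it.
*Bruno₄* does not c-command the anaphor → cannot bind it.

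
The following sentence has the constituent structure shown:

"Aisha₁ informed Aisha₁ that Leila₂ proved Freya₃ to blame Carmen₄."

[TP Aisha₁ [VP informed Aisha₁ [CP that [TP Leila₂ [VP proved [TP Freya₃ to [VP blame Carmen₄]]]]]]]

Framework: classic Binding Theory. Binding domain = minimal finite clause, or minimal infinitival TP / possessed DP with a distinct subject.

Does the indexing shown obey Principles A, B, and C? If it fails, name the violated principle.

Principle C

The two coindexed NPs are *Aisha₁* (the lower occurrence) and *Aisha₁* (the higher occurrence).
*Aisha₁* (the lower occurrence) is an R-expression. Principle C requires it to be free everywhere.
*Aisha₁* (the higher occurrence) c-commands it and carries the same index.
The R-expression is bound → Principle C violation.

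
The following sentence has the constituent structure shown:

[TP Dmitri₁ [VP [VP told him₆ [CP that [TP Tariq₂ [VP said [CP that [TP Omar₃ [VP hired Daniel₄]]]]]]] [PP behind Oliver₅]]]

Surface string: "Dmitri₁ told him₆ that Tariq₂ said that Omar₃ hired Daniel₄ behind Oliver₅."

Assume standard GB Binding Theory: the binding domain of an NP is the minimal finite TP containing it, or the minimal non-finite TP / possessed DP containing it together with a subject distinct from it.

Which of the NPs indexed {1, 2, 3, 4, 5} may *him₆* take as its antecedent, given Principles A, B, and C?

{5}

*him* is a pronoun, so Principle B applies: it must be free in its binding domain.
Binding domain of *him₆*: the matrix TP, whose subject is Dmitri₁.
*Dmitri₁* c-commands the pronoun within its binding domain → coindexation would violate Principle B.
*Tariq₂*: the pronoun c-commands this R-expression → coindexation would violate Principle C on *Tariq₂*.
*Omar₃*: the pronoun c-commands this R-expression → coindexation would violate Principle C on *Omar₃*.
*Daniel₄*: the pronoun c-commands this R-expression → coindexation would violate Principle C on *Daniel₄*.
*Oliver₅* and the pronoun do not c-command one another → neither Principle B nor Principle C is at stake; coindexation permitted.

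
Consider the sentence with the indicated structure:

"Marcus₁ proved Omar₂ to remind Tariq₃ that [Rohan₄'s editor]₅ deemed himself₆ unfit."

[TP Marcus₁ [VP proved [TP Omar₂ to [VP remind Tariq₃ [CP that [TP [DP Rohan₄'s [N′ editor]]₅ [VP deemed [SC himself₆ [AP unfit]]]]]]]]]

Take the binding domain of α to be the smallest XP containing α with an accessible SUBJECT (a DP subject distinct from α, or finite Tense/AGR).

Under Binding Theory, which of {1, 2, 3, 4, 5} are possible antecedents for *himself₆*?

*himself* is an anaphor, so Principle A applies: it must be bound in its binding domain.
Binding domain of *himself₆*: the embedded TP, whose subject is [Rohan₄'s editor]₅.
*Marcus₁* c-commands the anaphor but is outside its binding domain → cannot satisfy Principle A.
*Omar₂* c-commands the anaphor but is outside its binding domain → cannot satisfy Principle A.
*Tariq₃* c-commands the anaphor but is outside its binding domain → cannot satisfy Principle A.
*Rohan₄* does not c-command the anaphor → cannot bind it.
*[Rohan₄'s editor]₅* c-commands the anaphor within its binding domain → licit binder.

{5}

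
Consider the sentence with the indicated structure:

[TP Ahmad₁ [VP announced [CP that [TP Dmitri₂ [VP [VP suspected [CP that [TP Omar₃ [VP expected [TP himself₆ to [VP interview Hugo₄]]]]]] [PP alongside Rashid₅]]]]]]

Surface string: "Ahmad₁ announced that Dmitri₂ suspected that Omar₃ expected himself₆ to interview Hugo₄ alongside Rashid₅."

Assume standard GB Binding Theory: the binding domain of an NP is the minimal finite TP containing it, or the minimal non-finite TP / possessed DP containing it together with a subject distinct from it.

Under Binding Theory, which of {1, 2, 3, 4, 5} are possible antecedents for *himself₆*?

{3}

*himself* is an anaphor, so Principle A applies: it must be bound in its binding domain.
Binding domain of *himself₆*: the embedded TP, whose subject is Omar₃.
*Ahmad₁* c-commands the anaphor but is outside its binding domain → cannot satisfy Principle A.
*Dmitri₂* c-commands the anaphor but is outside its binding domain → cannot satisfy Principle A.
*Omar₃* c-commands the anaphor within its binding domain → licit binder.
*Hugo₄* does not c-command the anaphor → cannot bind it.
*Rashid₅* does not c-command the anaphor → cannot bind it.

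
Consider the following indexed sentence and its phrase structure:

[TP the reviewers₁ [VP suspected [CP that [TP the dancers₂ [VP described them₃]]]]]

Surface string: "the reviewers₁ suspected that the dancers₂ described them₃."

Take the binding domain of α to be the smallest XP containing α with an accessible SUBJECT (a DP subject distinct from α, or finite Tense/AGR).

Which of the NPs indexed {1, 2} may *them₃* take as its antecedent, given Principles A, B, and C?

*them* is a pronoun, so Principle B applies: it must be free in its binding domain.
Binding domain of *them₃*: the embedded TP, whose subject is the dancers₂.
*the reviewers₁* c-commands the pronoun but from outside its binding domain, and is not c-commanded by it → coindexation permitted.
*the dancers₂* c-commands the pronoun within its binding domain → coindexation would violate Principle B.

{1}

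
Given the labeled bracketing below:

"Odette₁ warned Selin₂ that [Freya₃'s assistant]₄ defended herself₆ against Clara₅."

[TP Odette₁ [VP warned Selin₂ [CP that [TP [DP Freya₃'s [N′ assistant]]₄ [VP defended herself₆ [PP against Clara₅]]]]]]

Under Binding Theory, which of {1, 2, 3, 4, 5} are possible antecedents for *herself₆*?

{4}

*herself* is an anaphor, so Principle A applies: it must be bound in its binding domain.
Binding domain of *herself₆*: the embedded TP, whose subject is [Freya₃'s assistant]₄.
*Odette₁* c-commands the anaphor but is outside its binding domain → cannot satisfy Principle A.
*Selin₂* c-commands the anaphor but is outside its binding domain → cannot satisfy Principle A.
*Freya₃* does not c-command the anaphor → cannot bind it.
*[Freya₃'s assistant]₄* c-commands the anaphor within its binding domain → licit binder.
*Clara₅* does not c-command the anaphor → cannot bind it.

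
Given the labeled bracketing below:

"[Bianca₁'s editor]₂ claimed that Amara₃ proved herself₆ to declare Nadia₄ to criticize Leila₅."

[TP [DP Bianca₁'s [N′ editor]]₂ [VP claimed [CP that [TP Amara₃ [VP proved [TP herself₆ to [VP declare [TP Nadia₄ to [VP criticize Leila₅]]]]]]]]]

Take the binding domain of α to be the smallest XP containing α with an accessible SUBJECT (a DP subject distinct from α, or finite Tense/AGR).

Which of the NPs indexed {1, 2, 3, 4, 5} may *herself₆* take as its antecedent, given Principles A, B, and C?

*herself* is an anaphor, so Principle A applies: it must be bound in its binding domain.
Binding domain of *herself₆*: the embedded TP, whose subject is Amara₃.
*Bianca₁* does not c-command the anaphor → cannot bind it.
*[Bianca₁'s editor]₂* c-commands the anaphor but is outside its binding domain → cannot satisfy Principle A.
*Amara₃* c-commands the anaphor within its binding domain → licit binder.
*Nadia₄* does not c-command the anaphor → cannot bind it.
*Leila₅* does not c-command the anaphor → cannot bind it.

{3}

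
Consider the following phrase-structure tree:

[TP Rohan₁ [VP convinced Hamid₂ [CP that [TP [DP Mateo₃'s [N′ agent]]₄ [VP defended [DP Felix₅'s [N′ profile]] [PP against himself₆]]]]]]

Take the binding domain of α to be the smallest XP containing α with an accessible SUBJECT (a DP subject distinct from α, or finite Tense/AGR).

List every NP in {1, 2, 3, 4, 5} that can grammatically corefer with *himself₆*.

{4}

*himself* is an anaphor, so Principle A applies: it must be bound in its binding domain.
Binding domain of *himself₆*: the embedded TP, whose subject is [Mateo₃'s agent]₄.
*Rohan₁* c-commands the anaphor but is outside its binding domain → cannot satisfy Principle A.
*Hamid₂* c-commands the anaphor but is outside its binding domain → cannot satisfy Principle A.
*Mateo₃* does not c-command the anaphor → cannot bind it.
*[Mateo₃'s agent]₄* c-commands the anaphor within its binding domain → licit binder.
*Felix₅* does not c-command the anaphor → cannot bind it.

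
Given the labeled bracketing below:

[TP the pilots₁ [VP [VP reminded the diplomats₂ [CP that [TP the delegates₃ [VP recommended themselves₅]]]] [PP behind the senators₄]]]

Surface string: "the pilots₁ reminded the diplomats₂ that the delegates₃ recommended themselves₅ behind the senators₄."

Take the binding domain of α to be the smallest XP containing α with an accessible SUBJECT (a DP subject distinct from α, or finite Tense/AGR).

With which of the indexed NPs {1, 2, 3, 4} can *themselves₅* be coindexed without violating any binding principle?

{3}

*themselves* is an anaphor, so Principle A applies: it must be bound in its binding domain.
Binding domain of *themselves₅*: the embedded TP, whose subject is the delegates₃.
*the pilots₁* c-commands the anaphor but is outside its binding domain → cannot satisfy Principle A.
*the diplomats₂* c-commands the anaphor but is outside its binding domain → cannot satisfy Principle A.
*the delegates₃* c-commands the anaphor within its binding domain → licit binder.
*the senators₄* does not c-command the anaphor → cannot bind it.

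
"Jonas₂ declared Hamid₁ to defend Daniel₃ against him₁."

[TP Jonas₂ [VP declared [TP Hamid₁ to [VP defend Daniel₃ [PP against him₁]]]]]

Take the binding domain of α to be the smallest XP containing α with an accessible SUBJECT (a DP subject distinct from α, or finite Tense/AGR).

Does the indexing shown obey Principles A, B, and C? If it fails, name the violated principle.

The two coindexed NPs are *Hamid₁* and *him₁*.
*him₁* is a pronoun. Its binding domain is the embedded TP, whose subject is Hamid₁.
*Hamid₁* c-commands it within that domain and carries the same index.
The pronoun is locally bound → Principle B violation.

Principle B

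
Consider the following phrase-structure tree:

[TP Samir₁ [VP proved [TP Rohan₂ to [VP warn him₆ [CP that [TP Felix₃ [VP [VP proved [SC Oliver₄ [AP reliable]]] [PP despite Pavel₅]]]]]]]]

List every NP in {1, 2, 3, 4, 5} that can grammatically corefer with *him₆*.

{1}

*him* is a pronoun, so Principle B applies: it must be free in its binding domain.
Binding domain of *him₆*: the embedded TP, whose subject is Rohan₂.
*Samir₁* c-commands the pronoun but from outside its binding domain, and is not c-commanded by it → coindexation permitted.
*Rohan₂* c-commands the pronoun within its binding domain → coindexation would violate Principle B.
*Felix₃*: the pronoun c-commands this R-expression → coindexation would violate Principle C on *Felix₃*.
*Oliver₄*: the pronoun c-commands this R-expression → coindexation would violate Principle C on *Oliver₄*.
*Pavel₅*: the pronoun c-commands this R-expression → coindexation would violate Principle C on *Pavel₅*.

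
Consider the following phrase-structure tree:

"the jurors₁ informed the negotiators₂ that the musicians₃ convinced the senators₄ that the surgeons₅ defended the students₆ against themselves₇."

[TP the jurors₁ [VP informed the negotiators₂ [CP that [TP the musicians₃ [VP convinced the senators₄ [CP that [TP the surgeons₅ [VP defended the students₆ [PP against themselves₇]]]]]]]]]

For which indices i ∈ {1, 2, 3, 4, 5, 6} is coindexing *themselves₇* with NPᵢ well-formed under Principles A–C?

*themselves* is an anaphor, so Principle A applies: it must be bound in its binding domain.
Binding domain of *themselves₇*: the embedded TP, whose subject is the surgeons₅.
*the jurors₁* c-commands the anaphor but is outside its binding domain → cannot satisfy Principle A.
*the negotiators₂* c-commands the anaphor but is outside its binding domain → cannot satisfy Principle A.
*the musicians₃* c-commands the anaphor but is outside its binding domain → cannot satisfy Principle A.
*the senators₄* c-commands the anaphor but is outside its binding domain → cannot satisfy Principle A.
*the surgeons₅* c-commands the anaphor within its binding domain → licit binder.
*the students₆* c-commands the anaphor within its binding domain → licit binder.

{5, 6}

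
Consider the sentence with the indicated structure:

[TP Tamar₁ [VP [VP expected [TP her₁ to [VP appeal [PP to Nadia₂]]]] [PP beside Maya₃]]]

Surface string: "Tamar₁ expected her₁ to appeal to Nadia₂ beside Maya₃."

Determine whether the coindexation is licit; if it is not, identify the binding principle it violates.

The two coindexed NPs are *Tamar₁* and *her₁*.
*her₁* is a pronoun. Its binding domain is the matrix TP, whose subject is Tamar₁.
*Tamar₁* c-commands it within that domain and carries the same index.
The pronoun is locally bound → Principle B violation.

Principle B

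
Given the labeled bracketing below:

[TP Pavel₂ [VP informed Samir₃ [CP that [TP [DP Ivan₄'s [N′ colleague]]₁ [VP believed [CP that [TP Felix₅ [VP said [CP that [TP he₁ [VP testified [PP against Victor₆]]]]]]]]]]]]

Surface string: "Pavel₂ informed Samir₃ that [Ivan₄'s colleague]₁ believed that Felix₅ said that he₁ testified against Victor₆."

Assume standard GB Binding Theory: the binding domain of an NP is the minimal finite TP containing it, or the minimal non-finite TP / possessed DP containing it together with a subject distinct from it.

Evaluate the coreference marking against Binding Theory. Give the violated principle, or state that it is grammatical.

The two coindexed NPs are *[Ivan₄'s colleague]₁* and *he₁*.
*he₁* is a pronoun; nothing c-commands it within its binding domain (the embedded TP.), so Principle B holds trivially.
*[Ivan₄'s colleague]₁* is an R-expression; *he₁* does not c-command it, and no other NP shares its index, so Principle C is satisfied.
All principles are respected.

grammatical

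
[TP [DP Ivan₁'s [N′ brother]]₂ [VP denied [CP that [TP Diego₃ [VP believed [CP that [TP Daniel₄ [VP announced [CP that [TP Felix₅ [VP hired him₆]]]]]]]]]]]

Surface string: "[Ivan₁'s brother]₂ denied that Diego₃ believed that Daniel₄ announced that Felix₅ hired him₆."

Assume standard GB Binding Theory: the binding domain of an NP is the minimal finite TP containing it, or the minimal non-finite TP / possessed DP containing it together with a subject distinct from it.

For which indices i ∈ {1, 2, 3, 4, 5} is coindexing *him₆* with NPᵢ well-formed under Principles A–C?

*him* is a pronoun, so Principle B applies: it must be free in its binding domain.
Binding domain of *him₆*: the embedded TP, whose subject is Felix₅.
*Ivan₁* and the pronoun do not c-command one another → neither Principle B nor Principle C is at stake; coindexation permitted.
*[Ivan₁'s brother]₂* c-commands the pronoun but from outside its binding domain, and is not c-commanded by it → coindexation permitted.
*Diego₃* c-commands the pronoun but from outside its binding domain, and is not c-commanded by it → coindexation permitted.
*Daniel₄* c-commands the pronoun but from outside its binding domain, and is not c-commanded by it → coindexation permitted.
*Felix₅* c-commands the pronoun within its binding domain → coindexation would violate Principle B.

{1, 2, 3, 4}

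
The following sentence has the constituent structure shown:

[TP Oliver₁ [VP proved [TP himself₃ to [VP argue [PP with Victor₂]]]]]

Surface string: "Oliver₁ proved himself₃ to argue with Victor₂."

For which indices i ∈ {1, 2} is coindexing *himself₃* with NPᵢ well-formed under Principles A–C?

*himself* is an anaphor, so Principle A applies: it must be bound in its binding domain.
Binding domain of *himself₃*: the matrix TP, whose subject is Oliver₁.
*Oliver₁* c-commands the anaphor within its binding domain → licit binder.
*Victor₂* does not c-command the anaphor → cannot bind it.

{1}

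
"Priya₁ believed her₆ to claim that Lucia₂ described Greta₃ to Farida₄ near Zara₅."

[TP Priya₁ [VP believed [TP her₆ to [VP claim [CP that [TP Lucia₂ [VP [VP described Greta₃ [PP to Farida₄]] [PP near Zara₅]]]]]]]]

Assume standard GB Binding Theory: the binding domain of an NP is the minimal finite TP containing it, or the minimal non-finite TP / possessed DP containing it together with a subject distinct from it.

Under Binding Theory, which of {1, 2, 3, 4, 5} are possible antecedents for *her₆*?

none

*her* is a pronoun, so Principle B applies: it must be free in its binding domain.
Binding domain of *her₆*: the matrix TP, whose subject is Priya₁.
*Priya₁* c-commands the pronoun within its binding domain → coindexation would violate Principle B.
*Lucia₂*: the pronoun c-commands this R-expression → coindexation would violate Principle C on *Lucia₂*.
*Greta₃*: the pronoun c-commands this R-expression → coindexation would violate Principle C on *Greta₃*.
*Farida₄*: the pronoun c-commands this R-expression → coindexation would violate Principle C on *Farida₄*.
*Zara₅*: the pronoun c-commands this R-expression → coindexation would violate Principle C on *Zara₅*.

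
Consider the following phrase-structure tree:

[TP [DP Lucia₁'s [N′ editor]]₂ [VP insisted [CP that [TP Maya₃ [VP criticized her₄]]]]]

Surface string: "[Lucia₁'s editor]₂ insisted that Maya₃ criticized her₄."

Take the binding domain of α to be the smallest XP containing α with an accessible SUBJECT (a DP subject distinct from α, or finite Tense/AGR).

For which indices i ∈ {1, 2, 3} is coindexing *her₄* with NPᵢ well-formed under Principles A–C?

*her* is a pronoun, so Principle B applies: it must be free in its binding domain.
Binding domain of *her₄*: the embedded TP, whose subject is Maya₃.
*Lucia₁* and the pronoun do not c-command one another → neither Principle B nor Principle C is at stake; coindexation permitted.
*[Lucia₁'s editor]₂* c-commands the pronoun but from outside its binding domain, and is not c-commanded by it → coindexation permitted.
*Maya₃* c-commands the pronoun within its binding domain → coindexation would violate Principle B.

{1, 2}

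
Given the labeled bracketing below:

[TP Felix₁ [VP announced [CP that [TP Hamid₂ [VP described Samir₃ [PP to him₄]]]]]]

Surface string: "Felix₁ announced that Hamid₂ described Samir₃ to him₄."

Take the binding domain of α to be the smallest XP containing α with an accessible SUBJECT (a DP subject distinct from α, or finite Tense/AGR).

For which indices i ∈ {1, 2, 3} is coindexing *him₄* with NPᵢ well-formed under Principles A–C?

{1}

*him* is a pronoun, so Principle B applies: it must be free in its binding domain.
Binding domain of *him₄*: the embedded TP, whose subject is Hamid₂.
*Felix₁* c-commands the pronoun but from outside its binding domain, and is not c-commanded by it → coindexation permitted.
*Hamid₂* c-commands the pronoun within its binding domain → coindexation would violate Principle B.
*Samir₃* c-commands the pronoun within its binding domain → coindexation would violate Principle B.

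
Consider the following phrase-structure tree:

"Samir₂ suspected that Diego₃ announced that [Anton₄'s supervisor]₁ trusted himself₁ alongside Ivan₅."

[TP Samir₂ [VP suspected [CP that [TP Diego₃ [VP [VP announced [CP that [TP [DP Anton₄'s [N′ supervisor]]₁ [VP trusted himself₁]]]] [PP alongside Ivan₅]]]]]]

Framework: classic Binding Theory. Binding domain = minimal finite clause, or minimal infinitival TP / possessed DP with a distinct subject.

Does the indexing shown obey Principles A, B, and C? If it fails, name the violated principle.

The two coindexed NPs are *[Anton₄'s supervisor]₁* and *himself₁*.
*himself₁* is an anaphor; its binding domain is the embedded TP, whose subject is [Anton₄'s supervisor]₁. *[Anton₄'s supervisor]₁* c-commands it within that domain and shares its index, so Principle A is satisfied.
*[Anton₄'s supervisor]₁* is an R-expression; *himself₁* does not c-command it, and no other NP shares its index, so Principle C is satisfied.
All principles are respected.

grammatical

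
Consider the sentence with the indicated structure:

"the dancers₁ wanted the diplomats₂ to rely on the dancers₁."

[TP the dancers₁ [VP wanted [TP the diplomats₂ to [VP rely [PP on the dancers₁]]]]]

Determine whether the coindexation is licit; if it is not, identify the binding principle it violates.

Principle C

The two coindexed NPs are *the dancers₁* (the lower occurrence) and *the dancers₁* (the higher occurrence).
*the dancers₁* (the lower occurrence) is an R-expression. Principle C requires it to be free everywhere.
*the dancers₁* (the higher occurrence) c-commands it and carries the same index.
The R-expression is bound → Principle C violation.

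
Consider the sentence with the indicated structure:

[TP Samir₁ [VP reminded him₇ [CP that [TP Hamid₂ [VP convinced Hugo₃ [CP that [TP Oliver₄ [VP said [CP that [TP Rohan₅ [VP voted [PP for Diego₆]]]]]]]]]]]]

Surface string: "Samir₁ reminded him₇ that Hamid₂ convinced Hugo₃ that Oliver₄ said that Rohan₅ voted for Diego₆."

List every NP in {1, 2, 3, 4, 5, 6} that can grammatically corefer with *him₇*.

*him* is a pronoun, so Principle B applies: it must be free in its binding domain.
Binding domain of *him₇*: the matrix TP, whose subject is Samir₁.
*Samir₁* c-commands the pronoun within its binding domain → coindexation would violate Principle B.
*Hamid₂*: the pronoun c-commands this R-expression → coindexation would violate Principle C on *Hamid₂*.
*Hugo₃*: the pronoun c-commands this R-expression → coindexation would violate Principle C on *Hugo₃*.
*Oliver₄*: the pronoun c-commands this R-expression → coindexation would violate Principle C on *Oliver₄*.
*Rohan₅*: the pronoun c-commands this R-expression → coindexation would violate Principle C on *Rohan₅*.
*Diego₆*: the pronoun c-commands this R-expression → coindexation would violate Principle C on *Diego₆*.

none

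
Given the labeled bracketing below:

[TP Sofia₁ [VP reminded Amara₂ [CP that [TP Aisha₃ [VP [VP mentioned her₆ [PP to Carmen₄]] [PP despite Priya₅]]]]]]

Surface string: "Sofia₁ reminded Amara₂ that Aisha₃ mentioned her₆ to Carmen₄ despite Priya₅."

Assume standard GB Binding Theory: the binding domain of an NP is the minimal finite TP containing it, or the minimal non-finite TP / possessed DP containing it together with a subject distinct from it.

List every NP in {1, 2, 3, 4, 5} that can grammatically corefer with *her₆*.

*her* is a pronoun, so Principle B applies: it must be free in its binding domain.
Binding domain of *her₆*: the embedded TP, whose subject is Aisha₃.
*Sofia₁* c-commands the pronoun but from outside its binding domain, and is not c-commanded by it → coindexation permitted.
*Amara₂* c-commands the pronoun but from outside its binding domain, and is not c-commanded by it → coindexation permitted.
*Aisha₃* c-commands the pronoun within its binding domain → coindexation would violate Principle B.
*Carmen₄*: the pronoun c-commands this R-expression → coindexation would violate Principle C on *Carmen₄*.
*Priya₅* and the pronoun do not c-command one another → neither Principle B nor Principle C is at stake; coindexation permitted.

{1, 2, 5}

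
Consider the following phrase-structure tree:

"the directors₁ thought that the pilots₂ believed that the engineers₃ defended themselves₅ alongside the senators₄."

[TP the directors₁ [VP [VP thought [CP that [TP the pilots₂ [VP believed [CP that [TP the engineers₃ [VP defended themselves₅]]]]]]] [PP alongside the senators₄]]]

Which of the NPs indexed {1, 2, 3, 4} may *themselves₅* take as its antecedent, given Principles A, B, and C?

{3}

*themselves* is an anaphor, so Principle A applies: it must be bound in its binding domain.
Binding domain of *themselves₅*: the embedded TP, whose subject is the engineers₃.
*the directors₁* c-commands the anaphor but is outside its binding domain → cannot satisfy Principle A.
*the pilots₂* c-commands the anaphor but is outside its binding domain → cannot satisfy Principle A.
*the engineers₃* c-commands the anaphor within its binding domain → licit binder.
*the senators₄* does not c-command the anaphor → cannot bind it.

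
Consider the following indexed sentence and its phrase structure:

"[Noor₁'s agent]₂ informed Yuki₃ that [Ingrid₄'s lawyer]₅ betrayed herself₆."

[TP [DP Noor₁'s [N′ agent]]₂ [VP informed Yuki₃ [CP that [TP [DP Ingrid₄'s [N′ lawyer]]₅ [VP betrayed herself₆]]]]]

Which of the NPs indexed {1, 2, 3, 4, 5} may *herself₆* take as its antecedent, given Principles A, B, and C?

{5}

*herself* is an anaphor, so Principle A applies: it must be bound in its binding domain.
Binding domain of *herself₆*: the embedded TP, whose subject is [Ingrid₄'s lawyer]₅.
*Noor₁* does not c-command the anaphor → cannot bind it.
*[Noor₁'s agent]₂* c-commands the anaphor but is outside its binding domain → cannot satisfy Principle A.
*Yuki₃* c-commands the anaphor but is outside its binding domain → cannot satisfy Principle A.
*Ingrid₄* does not c-command the anaphor → cannot bind it.
*[Ingrid₄'s lawyer]₅* c-commands the anaphor within its binding domain → licit binder.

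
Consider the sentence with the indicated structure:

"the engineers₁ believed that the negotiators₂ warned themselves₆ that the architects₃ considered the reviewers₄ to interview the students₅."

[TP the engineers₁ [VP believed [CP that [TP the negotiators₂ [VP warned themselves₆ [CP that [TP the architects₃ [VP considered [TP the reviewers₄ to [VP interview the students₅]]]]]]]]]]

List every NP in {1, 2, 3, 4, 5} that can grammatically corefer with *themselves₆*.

{2}

*themselves* is an anaphor, so Principle A applies: it must be bound in its binding domain.
Binding domain of *themselves₆*: the embedded TP, whose subject is the negotiators₂.
*the engineers₁* c-commands the anaphor but is outside its binding domain → cannot satisfy Principle A.
*the negotiators₂* c-commands the anaphor within its binding domain → licit binder.
*the architects₃* does not c-command the anaphor → cannot bind it.
*the reviewers₄* does not c-command the anaphor → cannot bind it.
*the students₅* does not c-command the anaphor → cannot bind it.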